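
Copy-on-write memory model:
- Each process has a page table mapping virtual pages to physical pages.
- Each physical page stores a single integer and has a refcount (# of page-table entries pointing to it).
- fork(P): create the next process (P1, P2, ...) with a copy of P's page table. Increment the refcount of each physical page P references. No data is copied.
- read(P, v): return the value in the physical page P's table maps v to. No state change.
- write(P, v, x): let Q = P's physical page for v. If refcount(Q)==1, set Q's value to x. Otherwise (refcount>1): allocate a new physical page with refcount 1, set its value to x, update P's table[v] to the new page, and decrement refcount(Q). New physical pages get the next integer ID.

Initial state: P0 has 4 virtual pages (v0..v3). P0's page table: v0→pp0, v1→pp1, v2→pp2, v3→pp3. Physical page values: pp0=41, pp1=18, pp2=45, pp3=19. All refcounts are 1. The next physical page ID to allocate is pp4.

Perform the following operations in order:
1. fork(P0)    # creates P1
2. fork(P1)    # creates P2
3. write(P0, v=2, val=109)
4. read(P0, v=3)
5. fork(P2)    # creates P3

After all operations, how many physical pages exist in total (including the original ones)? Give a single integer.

Answer: 5

Derivation:
Op 1: fork(P0) -> P1. 4 ppages; refcounts: pp0:2 pp1:2 pp2:2 pp3:2
Op 2: fork(P1) -> P2. 4 ppages; refcounts: pp0:3 pp1:3 pp2:3 pp3:3
Op 3: write(P0, v2, 109). refcount(pp2)=3>1 -> COPY to pp4. 5 ppages; refcounts: pp0:3 pp1:3 pp2:2 pp3:3 pp4:1
Op 4: read(P0, v3) -> 19. No state change.
Op 5: fork(P2) -> P3. 5 ppages; refcounts: pp0:4 pp1:4 pp2:3 pp3:4 pp4:1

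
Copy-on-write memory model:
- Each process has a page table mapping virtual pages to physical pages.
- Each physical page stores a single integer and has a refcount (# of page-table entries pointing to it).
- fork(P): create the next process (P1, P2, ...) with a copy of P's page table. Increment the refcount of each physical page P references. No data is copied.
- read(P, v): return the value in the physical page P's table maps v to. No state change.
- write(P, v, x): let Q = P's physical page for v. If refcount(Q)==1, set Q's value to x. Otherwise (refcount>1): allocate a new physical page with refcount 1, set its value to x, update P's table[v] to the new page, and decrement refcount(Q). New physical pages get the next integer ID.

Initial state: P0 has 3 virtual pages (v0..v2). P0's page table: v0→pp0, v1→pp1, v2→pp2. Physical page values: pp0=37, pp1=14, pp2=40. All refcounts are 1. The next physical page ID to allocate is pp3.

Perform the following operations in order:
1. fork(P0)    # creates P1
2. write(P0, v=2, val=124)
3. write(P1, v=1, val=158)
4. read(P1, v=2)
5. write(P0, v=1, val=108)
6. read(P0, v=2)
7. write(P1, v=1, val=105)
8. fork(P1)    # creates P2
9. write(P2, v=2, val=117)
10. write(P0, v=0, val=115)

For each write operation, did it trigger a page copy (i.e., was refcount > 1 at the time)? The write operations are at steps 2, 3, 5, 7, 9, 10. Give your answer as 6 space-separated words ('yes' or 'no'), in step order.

Op 1: fork(P0) -> P1. 3 ppages; refcounts: pp0:2 pp1:2 pp2:2
Op 2: write(P0, v2, 124). refcount(pp2)=2>1 -> COPY to pp3. 4 ppages; refcounts: pp0:2 pp1:2 pp2:1 pp3:1
Op 3: write(P1, v1, 158). refcount(pp1)=2>1 -> COPY to pp4. 5 ppages; refcounts: pp0:2 pp1:1 pp2:1 pp3:1 pp4:1
Op 4: read(P1, v2) -> 40. No state change.
Op 5: write(P0, v1, 108). refcount(pp1)=1 -> write in place. 5 ppages; refcounts: pp0:2 pp1:1 pp2:1 pp3:1 pp4:1
Op 6: read(P0, v2) -> 124. No state change.
Op 7: write(P1, v1, 105). refcount(pp4)=1 -> write in place. 5 ppages; refcounts: pp0:2 pp1:1 pp2:1 pp3:1 pp4:1
Op 8: fork(P1) -> P2. 5 ppages; refcounts: pp0:3 pp1:1 pp2:2 pp3:1 pp4:2
Op 9: write(P2, v2, 117). refcount(pp2)=2>1 -> COPY to pp5. 6 ppages; refcounts: pp0:3 pp1:1 pp2:1 pp3:1 pp4:2 pp5:1
Op 10: write(P0, v0, 115). refcount(pp0)=3>1 -> COPY to pp6. 7 ppages; refcounts: pp0:2 pp1:1 pp2:1 pp3:1 pp4:2 pp5:1 pp6:1

yes yes no no yes yes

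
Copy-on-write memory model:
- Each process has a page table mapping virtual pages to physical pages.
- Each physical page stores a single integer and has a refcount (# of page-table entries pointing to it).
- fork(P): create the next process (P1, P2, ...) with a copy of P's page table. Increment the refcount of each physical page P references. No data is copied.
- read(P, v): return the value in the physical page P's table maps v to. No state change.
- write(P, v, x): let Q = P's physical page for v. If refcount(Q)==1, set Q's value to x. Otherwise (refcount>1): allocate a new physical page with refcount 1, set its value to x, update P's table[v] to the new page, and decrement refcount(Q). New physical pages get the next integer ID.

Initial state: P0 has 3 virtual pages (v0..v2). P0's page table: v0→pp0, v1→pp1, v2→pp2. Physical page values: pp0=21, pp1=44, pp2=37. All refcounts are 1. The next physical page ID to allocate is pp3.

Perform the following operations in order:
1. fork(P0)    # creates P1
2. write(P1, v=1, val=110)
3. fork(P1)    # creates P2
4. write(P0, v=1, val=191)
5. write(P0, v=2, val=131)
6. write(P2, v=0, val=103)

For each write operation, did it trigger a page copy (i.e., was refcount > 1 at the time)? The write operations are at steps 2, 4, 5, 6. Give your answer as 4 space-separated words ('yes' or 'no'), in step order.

Op 1: fork(P0) -> P1. 3 ppages; refcounts: pp0:2 pp1:2 pp2:2
Op 2: write(P1, v1, 110). refcount(pp1)=2>1 -> COPY to pp3. 4 ppages; refcounts: pp0:2 pp1:1 pp2:2 pp3:1
Op 3: fork(P1) -> P2. 4 ppages; refcounts: pp0:3 pp1:1 pp2:3 pp3:2
Op 4: write(P0, v1, 191). refcount(pp1)=1 -> write in place. 4 ppages; refcounts: pp0:3 pp1:1 pp2:3 pp3:2
Op 5: write(P0, v2, 131). refcount(pp2)=3>1 -> COPY to pp4. 5 ppages; refcounts: pp0:3 pp1:1 pp2:2 pp3:2 pp4:1
Op 6: write(P2, v0, 103). refcount(pp0)=3>1 -> COPY to pp5. 6 ppages; refcounts: pp0:2 pp1:1 pp2:2 pp3:2 pp4:1 pp5:1

yes no yes yes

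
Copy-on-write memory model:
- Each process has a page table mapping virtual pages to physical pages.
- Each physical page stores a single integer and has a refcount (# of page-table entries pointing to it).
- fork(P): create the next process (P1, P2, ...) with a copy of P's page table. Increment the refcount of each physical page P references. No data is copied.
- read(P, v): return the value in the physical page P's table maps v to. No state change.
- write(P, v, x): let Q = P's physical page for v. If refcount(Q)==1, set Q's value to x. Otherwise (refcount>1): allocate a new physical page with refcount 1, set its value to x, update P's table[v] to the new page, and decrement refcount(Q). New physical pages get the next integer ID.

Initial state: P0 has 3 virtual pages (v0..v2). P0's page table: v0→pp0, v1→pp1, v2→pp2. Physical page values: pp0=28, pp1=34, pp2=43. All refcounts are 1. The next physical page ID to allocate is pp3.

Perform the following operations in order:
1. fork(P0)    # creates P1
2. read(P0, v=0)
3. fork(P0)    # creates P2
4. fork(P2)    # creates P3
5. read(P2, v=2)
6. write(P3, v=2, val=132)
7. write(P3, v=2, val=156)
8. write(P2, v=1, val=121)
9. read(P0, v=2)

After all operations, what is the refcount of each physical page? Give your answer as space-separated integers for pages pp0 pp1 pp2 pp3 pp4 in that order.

Answer: 4 3 3 1 1

Derivation:
Op 1: fork(P0) -> P1. 3 ppages; refcounts: pp0:2 pp1:2 pp2:2
Op 2: read(P0, v0) -> 28. No state change.
Op 3: fork(P0) -> P2. 3 ppages; refcounts: pp0:3 pp1:3 pp2:3
Op 4: fork(P2) -> P3. 3 ppages; refcounts: pp0:4 pp1:4 pp2:4
Op 5: read(P2, v2) -> 43. No state change.
Op 6: write(P3, v2, 132). refcount(pp2)=4>1 -> COPY to pp3. 4 ppages; refcounts: pp0:4 pp1:4 pp2:3 pp3:1
Op 7: write(P3, v2, 156). refcount(pp3)=1 -> write in place. 4 ppages; refcounts: pp0:4 pp1:4 pp2:3 pp3:1
Op 8: write(P2, v1, 121). refcount(pp1)=4>1 -> COPY to pp4. 5 ppages; refcounts: pp0:4 pp1:3 pp2:3 pp3:1 pp4:1
Op 9: read(P0, v2) -> 43. No state change.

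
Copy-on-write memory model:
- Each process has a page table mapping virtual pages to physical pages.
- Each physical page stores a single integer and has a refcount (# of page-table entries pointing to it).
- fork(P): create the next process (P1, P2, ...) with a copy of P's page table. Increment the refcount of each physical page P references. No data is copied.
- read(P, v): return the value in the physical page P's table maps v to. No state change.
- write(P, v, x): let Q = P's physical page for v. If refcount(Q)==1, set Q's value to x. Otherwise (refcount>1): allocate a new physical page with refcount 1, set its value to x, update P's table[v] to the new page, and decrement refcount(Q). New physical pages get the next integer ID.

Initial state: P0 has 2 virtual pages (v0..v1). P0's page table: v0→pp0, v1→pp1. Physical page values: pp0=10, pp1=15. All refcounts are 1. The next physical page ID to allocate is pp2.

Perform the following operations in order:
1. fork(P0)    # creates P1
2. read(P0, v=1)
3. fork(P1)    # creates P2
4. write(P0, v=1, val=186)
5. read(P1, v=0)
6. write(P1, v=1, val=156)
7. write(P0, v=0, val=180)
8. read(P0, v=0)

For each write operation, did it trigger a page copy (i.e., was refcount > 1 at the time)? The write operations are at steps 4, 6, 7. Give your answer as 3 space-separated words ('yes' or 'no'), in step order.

Op 1: fork(P0) -> P1. 2 ppages; refcounts: pp0:2 pp1:2
Op 2: read(P0, v1) -> 15. No state change.
Op 3: fork(P1) -> P2. 2 ppages; refcounts: pp0:3 pp1:3
Op 4: write(P0, v1, 186). refcount(pp1)=3>1 -> COPY to pp2. 3 ppages; refcounts: pp0:3 pp1:2 pp2:1
Op 5: read(P1, v0) -> 10. No state change.
Op 6: write(P1, v1, 156). refcount(pp1)=2>1 -> COPY to pp3. 4 ppages; refcounts: pp0:3 pp1:1 pp2:1 pp3:1
Op 7: write(P0, v0, 180). refcount(pp0)=3>1 -> COPY to pp4. 5 ppages; refcounts: pp0:2 pp1:1 pp2:1 pp3:1 pp4:1
Op 8: read(P0, v0) -> 180. No state change.

yes yes yes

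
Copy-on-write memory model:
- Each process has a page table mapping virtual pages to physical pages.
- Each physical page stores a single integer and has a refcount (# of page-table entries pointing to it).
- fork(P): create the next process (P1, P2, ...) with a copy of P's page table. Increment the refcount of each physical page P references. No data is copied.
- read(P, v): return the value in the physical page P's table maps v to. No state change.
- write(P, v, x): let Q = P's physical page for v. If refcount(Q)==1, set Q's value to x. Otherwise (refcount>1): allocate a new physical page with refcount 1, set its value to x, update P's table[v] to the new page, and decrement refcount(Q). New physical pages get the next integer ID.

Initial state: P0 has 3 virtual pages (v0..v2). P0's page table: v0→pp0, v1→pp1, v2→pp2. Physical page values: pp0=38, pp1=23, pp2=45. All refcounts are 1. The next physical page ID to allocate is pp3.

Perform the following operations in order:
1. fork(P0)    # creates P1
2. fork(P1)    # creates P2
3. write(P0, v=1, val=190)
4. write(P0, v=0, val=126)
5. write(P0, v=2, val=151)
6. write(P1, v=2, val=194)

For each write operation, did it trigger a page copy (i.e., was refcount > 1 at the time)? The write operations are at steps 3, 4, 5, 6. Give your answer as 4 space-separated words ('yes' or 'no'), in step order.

Op 1: fork(P0) -> P1. 3 ppages; refcounts: pp0:2 pp1:2 pp2:2
Op 2: fork(P1) -> P2. 3 ppages; refcounts: pp0:3 pp1:3 pp2:3
Op 3: write(P0, v1, 190). refcount(pp1)=3>1 -> COPY to pp3. 4 ppages; refcounts: pp0:3 pp1:2 pp2:3 pp3:1
Op 4: write(P0, v0, 126). refcount(pp0)=3>1 -> COPY to pp4. 5 ppages; refcounts: pp0:2 pp1:2 pp2:3 pp3:1 pp4:1
Op 5: write(P0, v2, 151). refcount(pp2)=3>1 -> COPY to pp5. 6 ppages; refcounts: pp0:2 pp1:2 pp2:2 pp3:1 pp4:1 pp5:1
Op 6: write(P1, v2, 194). refcount(pp2)=2>1 -> COPY to pp6. 7 ppages; refcounts: pp0:2 pp1:2 pp2:1 pp3:1 pp4:1 pp5:1 pp6:1

yes yes yes yes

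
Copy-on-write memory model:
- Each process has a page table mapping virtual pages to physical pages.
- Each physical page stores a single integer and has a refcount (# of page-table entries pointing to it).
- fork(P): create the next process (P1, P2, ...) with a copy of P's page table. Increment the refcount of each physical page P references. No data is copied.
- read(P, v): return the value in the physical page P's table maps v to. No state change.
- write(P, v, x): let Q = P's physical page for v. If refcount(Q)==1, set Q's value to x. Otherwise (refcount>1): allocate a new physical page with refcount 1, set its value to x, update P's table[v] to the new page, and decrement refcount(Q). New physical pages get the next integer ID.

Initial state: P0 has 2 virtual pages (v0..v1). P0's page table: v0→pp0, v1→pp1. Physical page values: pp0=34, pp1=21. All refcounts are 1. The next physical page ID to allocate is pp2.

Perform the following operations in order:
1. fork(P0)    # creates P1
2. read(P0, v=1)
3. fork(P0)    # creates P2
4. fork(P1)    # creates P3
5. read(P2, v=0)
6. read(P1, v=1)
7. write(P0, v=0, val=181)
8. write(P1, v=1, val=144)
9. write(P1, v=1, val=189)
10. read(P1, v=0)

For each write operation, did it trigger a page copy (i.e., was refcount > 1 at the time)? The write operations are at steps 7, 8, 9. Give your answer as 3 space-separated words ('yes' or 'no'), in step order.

Op 1: fork(P0) -> P1. 2 ppages; refcounts: pp0:2 pp1:2
Op 2: read(P0, v1) -> 21. No state change.
Op 3: fork(P0) -> P2. 2 ppages; refcounts: pp0:3 pp1:3
Op 4: fork(P1) -> P3. 2 ppages; refcounts: pp0:4 pp1:4
Op 5: read(P2, v0) -> 34. No state change.
Op 6: read(P1, v1) -> 21. No state change.
Op 7: write(P0, v0, 181). refcount(pp0)=4>1 -> COPY to pp2. 3 ppages; refcounts: pp0:3 pp1:4 pp2:1
Op 8: write(P1, v1, 144). refcount(pp1)=4>1 -> COPY to pp3. 4 ppages; refcounts: pp0:3 pp1:3 pp2:1 pp3:1
Op 9: write(P1, v1, 189). refcount(pp3)=1 -> write in place. 4 ppages; refcounts: pp0:3 pp1:3 pp2:1 pp3:1
Op 10: read(P1, v0) -> 34. No state change.

yes yes no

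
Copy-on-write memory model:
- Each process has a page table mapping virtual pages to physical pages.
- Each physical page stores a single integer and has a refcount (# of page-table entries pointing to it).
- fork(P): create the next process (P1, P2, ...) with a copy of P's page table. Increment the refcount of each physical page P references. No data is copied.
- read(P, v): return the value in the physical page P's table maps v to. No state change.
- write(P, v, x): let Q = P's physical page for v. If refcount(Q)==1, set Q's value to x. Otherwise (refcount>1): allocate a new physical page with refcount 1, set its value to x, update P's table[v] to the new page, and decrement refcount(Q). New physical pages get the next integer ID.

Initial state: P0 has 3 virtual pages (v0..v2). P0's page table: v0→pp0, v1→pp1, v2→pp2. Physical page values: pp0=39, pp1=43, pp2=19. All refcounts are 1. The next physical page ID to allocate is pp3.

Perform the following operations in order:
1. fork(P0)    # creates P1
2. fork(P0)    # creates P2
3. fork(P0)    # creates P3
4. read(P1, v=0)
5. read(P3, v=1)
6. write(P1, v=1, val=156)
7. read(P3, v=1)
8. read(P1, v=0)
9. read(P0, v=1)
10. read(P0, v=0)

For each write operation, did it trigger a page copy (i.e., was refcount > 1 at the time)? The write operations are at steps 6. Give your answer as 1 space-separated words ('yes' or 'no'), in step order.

Op 1: fork(P0) -> P1. 3 ppages; refcounts: pp0:2 pp1:2 pp2:2
Op 2: fork(P0) -> P2. 3 ppages; refcounts: pp0:3 pp1:3 pp2:3
Op 3: fork(P0) -> P3. 3 ppages; refcounts: pp0:4 pp1:4 pp2:4
Op 4: read(P1, v0) -> 39. No state change.
Op 5: read(P3, v1) -> 43. No state change.
Op 6: write(P1, v1, 156). refcount(pp1)=4>1 -> COPY to pp3. 4 ppages; refcounts: pp0:4 pp1:3 pp2:4 pp3:1
Op 7: read(P3, v1) -> 43. No state change.
Op 8: read(P1, v0) -> 39. No state change.
Op 9: read(P0, v1) -> 43. No state change.
Op 10: read(P0, v0) -> 39. No state change.

yes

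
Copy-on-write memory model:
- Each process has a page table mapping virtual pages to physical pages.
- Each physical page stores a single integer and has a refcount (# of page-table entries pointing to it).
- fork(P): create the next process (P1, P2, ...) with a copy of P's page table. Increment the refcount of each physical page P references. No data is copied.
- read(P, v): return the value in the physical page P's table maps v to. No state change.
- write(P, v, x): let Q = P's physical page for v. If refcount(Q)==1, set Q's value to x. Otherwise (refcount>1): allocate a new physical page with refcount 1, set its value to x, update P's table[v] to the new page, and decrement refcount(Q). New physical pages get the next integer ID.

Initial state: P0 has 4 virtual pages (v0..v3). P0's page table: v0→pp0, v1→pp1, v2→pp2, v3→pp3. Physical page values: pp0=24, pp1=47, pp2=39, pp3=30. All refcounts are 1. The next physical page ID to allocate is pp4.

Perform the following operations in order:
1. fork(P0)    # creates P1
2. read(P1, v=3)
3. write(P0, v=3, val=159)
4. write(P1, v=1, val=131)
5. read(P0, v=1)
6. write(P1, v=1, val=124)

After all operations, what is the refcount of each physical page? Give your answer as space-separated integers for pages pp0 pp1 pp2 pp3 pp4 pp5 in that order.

Op 1: fork(P0) -> P1. 4 ppages; refcounts: pp0:2 pp1:2 pp2:2 pp3:2
Op 2: read(P1, v3) -> 30. No state change.
Op 3: write(P0, v3, 159). refcount(pp3)=2>1 -> COPY to pp4. 5 ppages; refcounts: pp0:2 pp1:2 pp2:2 pp3:1 pp4:1
Op 4: write(P1, v1, 131). refcount(pp1)=2>1 -> COPY to pp5. 6 ppages; refcounts: pp0:2 pp1:1 pp2:2 pp3:1 pp4:1 pp5:1
Op 5: read(P0, v1) -> 47. No state change.
Op 6: write(P1, v1, 124). refcount(pp5)=1 -> write in place. 6 ppages; refcounts: pp0:2 pp1:1 pp2:2 pp3:1 pp4:1 pp5:1

Answer: 2 1 2 1 1 1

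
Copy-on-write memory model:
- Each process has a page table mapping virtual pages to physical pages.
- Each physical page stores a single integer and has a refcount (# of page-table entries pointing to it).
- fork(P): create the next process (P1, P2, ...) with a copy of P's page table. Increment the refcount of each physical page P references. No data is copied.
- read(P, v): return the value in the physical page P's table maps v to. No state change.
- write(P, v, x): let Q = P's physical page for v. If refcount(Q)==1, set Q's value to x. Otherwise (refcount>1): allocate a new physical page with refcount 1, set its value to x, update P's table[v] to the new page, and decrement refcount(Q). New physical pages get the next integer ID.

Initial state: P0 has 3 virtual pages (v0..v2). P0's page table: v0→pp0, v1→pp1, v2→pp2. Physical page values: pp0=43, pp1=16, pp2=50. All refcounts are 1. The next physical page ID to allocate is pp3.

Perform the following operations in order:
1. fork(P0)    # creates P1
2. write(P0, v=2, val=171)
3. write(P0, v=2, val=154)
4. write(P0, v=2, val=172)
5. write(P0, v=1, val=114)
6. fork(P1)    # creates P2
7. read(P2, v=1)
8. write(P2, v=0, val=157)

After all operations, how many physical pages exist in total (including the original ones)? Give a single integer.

Answer: 6

Derivation:
Op 1: fork(P0) -> P1. 3 ppages; refcounts: pp0:2 pp1:2 pp2:2
Op 2: write(P0, v2, 171). refcount(pp2)=2>1 -> COPY to pp3. 4 ppages; refcounts: pp0:2 pp1:2 pp2:1 pp3:1
Op 3: write(P0, v2, 154). refcount(pp3)=1 -> write in place. 4 ppages; refcounts: pp0:2 pp1:2 pp2:1 pp3:1
Op 4: write(P0, v2, 172). refcount(pp3)=1 -> write in place. 4 ppages; refcounts: pp0:2 pp1:2 pp2:1 pp3:1
Op 5: write(P0, v1, 114). refcount(pp1)=2>1 -> COPY to pp4. 5 ppages; refcounts: pp0:2 pp1:1 pp2:1 pp3:1 pp4:1
Op 6: fork(P1) -> P2. 5 ppages; refcounts: pp0:3 pp1:2 pp2:2 pp3:1 pp4:1
Op 7: read(P2, v1) -> 16. No state change.
Op 8: write(P2, v0, 157). refcount(pp0)=3>1 -> COPY to pp5. 6 ppages; refcounts: pp0:2 pp1:2 pp2:2 pp3:1 pp4:1 pp5:1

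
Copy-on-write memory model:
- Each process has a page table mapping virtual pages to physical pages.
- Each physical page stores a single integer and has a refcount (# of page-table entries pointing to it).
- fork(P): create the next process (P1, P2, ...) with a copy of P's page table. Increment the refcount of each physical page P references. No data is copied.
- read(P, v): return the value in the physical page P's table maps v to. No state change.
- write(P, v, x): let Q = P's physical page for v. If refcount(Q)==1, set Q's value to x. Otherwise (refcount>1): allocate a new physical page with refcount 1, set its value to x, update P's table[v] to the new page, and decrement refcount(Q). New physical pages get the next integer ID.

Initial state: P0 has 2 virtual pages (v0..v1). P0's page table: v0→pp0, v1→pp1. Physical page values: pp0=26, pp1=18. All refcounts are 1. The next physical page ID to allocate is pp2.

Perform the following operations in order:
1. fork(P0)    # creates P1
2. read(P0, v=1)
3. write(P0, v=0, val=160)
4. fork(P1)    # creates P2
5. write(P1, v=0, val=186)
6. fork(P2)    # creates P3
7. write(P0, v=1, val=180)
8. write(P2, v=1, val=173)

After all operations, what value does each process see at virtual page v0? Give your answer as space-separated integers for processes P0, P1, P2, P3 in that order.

Answer: 160 186 26 26

Derivation:
Op 1: fork(P0) -> P1. 2 ppages; refcounts: pp0:2 pp1:2
Op 2: read(P0, v1) -> 18. No state change.
Op 3: write(P0, v0, 160). refcount(pp0)=2>1 -> COPY to pp2. 3 ppages; refcounts: pp0:1 pp1:2 pp2:1
Op 4: fork(P1) -> P2. 3 ppages; refcounts: pp0:2 pp1:3 pp2:1
Op 5: write(P1, v0, 186). refcount(pp0)=2>1 -> COPY to pp3. 4 ppages; refcounts: pp0:1 pp1:3 pp2:1 pp3:1
Op 6: fork(P2) -> P3. 4 ppages; refcounts: pp0:2 pp1:4 pp2:1 pp3:1
Op 7: write(P0, v1, 180). refcount(pp1)=4>1 -> COPY to pp4. 5 ppages; refcounts: pp0:2 pp1:3 pp2:1 pp3:1 pp4:1
Op 8: write(P2, v1, 173). refcount(pp1)=3>1 -> COPY to pp5. 6 ppages; refcounts: pp0:2 pp1:2 pp2:1 pp3:1 pp4:1 pp5:1
P0: v0 -> pp2 = 160
P1: v0 -> pp3 = 186
P2: v0 -> pp0 = 26
P3: v0 -> pp0 = 26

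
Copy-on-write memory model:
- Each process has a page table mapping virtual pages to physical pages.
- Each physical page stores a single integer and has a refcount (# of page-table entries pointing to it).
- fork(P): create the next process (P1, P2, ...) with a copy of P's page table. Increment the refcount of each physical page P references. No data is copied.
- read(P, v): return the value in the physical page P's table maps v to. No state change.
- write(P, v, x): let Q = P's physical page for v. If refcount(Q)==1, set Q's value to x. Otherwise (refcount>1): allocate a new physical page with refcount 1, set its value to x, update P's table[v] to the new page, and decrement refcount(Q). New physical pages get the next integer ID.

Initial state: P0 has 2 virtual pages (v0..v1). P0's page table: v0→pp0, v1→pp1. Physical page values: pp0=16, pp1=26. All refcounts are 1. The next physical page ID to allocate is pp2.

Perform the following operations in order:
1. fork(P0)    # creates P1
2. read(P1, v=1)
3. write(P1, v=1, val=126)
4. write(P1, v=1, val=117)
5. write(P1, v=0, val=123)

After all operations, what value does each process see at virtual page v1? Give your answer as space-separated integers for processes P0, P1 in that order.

Op 1: fork(P0) -> P1. 2 ppages; refcounts: pp0:2 pp1:2
Op 2: read(P1, v1) -> 26. No state change.
Op 3: write(P1, v1, 126). refcount(pp1)=2>1 -> COPY to pp2. 3 ppages; refcounts: pp0:2 pp1:1 pp2:1
Op 4: write(P1, v1, 117). refcount(pp2)=1 -> write in place. 3 ppages; refcounts: pp0:2 pp1:1 pp2:1
Op 5: write(P1, v0, 123). refcount(pp0)=2>1 -> COPY to pp3. 4 ppages; refcounts: pp0:1 pp1:1 pp2:1 pp3:1
P0: v1 -> pp1 = 26
P1: v1 -> pp2 = 117

Answer: 26 117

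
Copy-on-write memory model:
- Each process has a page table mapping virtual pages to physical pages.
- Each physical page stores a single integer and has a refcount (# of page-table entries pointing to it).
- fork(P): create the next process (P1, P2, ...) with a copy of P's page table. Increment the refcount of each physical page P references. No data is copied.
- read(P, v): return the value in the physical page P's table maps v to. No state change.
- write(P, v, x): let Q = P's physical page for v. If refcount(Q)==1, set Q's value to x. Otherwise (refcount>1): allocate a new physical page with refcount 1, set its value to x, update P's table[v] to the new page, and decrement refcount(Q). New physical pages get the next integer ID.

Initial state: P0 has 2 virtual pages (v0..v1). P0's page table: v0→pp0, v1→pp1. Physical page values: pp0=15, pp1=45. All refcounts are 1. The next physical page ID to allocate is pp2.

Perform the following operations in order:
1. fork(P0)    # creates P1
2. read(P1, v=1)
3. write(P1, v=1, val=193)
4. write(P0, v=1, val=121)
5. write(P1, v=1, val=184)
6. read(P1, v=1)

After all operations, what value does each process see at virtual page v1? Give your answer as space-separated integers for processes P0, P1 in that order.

Op 1: fork(P0) -> P1. 2 ppages; refcounts: pp0:2 pp1:2
Op 2: read(P1, v1) -> 45. No state change.
Op 3: write(P1, v1, 193). refcount(pp1)=2>1 -> COPY to pp2. 3 ppages; refcounts: pp0:2 pp1:1 pp2:1
Op 4: write(P0, v1, 121). refcount(pp1)=1 -> write in place. 3 ppages; refcounts: pp0:2 pp1:1 pp2:1
Op 5: write(P1, v1, 184). refcount(pp2)=1 -> write in place. 3 ppages; refcounts: pp0:2 pp1:1 pp2:1
Op 6: read(P1, v1) -> 184. No state change.
P0: v1 -> pp1 = 121
P1: v1 -> pp2 = 184

Answer: 121 184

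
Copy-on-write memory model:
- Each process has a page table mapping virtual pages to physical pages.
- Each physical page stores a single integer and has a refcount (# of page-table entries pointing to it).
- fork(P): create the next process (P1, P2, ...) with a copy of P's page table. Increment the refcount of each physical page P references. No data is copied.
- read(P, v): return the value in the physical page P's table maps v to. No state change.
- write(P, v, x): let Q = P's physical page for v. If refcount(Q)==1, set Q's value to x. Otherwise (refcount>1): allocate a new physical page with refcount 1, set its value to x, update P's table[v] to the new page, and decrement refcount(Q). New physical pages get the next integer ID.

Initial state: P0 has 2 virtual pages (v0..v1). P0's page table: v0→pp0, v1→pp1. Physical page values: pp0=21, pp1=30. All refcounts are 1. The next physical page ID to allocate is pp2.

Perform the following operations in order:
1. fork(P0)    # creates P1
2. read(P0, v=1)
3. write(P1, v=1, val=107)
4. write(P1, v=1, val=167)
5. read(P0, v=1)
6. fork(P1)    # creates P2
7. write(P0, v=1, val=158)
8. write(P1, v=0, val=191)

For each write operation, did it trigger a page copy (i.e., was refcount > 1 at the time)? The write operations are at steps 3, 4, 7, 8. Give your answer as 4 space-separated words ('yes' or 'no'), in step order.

Op 1: fork(P0) -> P1. 2 ppages; refcounts: pp0:2 pp1:2
Op 2: read(P0, v1) -> 30. No state change.
Op 3: write(P1, v1, 107). refcount(pp1)=2>1 -> COPY to pp2. 3 ppages; refcounts: pp0:2 pp1:1 pp2:1
Op 4: write(P1, v1, 167). refcount(pp2)=1 -> write in place. 3 ppages; refcounts: pp0:2 pp1:1 pp2:1
Op 5: read(P0, v1) -> 30. No state change.
Op 6: fork(P1) -> P2. 3 ppages; refcounts: pp0:3 pp1:1 pp2:2
Op 7: write(P0, v1, 158). refcount(pp1)=1 -> write in place. 3 ppages; refcounts: pp0:3 pp1:1 pp2:2
Op 8: write(P1, v0, 191). refcount(pp0)=3>1 -> COPY to pp3. 4 ppages; refcounts: pp0:2 pp1:1 pp2:2 pp3:1

yes no no yes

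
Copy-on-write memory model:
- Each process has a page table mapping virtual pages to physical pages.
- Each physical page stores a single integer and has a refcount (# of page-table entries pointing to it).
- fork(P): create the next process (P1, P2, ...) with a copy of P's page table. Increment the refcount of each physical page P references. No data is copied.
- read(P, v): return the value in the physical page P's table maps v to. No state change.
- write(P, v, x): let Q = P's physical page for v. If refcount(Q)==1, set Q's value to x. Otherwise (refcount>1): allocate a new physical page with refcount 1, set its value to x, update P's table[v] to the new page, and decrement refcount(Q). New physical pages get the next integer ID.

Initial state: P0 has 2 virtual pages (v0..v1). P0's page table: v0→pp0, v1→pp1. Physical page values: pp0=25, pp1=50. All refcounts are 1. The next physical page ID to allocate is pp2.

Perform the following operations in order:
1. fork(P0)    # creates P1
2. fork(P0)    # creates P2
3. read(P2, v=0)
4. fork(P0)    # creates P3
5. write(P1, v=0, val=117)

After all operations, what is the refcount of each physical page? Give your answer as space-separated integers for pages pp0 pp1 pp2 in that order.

Op 1: fork(P0) -> P1. 2 ppages; refcounts: pp0:2 pp1:2
Op 2: fork(P0) -> P2. 2 ppages; refcounts: pp0:3 pp1:3
Op 3: read(P2, v0) -> 25. No state change.
Op 4: fork(P0) -> P3. 2 ppages; refcounts: pp0:4 pp1:4
Op 5: write(P1, v0, 117). refcount(pp0)=4>1 -> COPY to pp2. 3 ppages; refcounts: pp0:3 pp1:4 pp2:1

Answer: 3 4 1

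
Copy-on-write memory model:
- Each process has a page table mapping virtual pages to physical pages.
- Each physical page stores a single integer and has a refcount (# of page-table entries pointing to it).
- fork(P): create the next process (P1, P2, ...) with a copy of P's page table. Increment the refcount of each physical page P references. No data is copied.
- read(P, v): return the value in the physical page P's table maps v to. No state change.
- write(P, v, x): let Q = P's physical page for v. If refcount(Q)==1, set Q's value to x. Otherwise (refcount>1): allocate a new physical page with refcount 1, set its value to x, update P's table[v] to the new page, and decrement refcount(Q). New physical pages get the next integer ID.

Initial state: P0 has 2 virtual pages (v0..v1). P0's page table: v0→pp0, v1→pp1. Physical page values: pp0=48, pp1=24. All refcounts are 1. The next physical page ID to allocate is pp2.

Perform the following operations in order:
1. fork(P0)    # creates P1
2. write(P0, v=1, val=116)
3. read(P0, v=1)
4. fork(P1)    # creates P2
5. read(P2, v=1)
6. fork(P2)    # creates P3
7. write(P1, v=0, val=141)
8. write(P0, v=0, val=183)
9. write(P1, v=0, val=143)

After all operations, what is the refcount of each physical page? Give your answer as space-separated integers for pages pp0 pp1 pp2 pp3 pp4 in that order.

Answer: 2 3 1 1 1

Derivation:
Op 1: fork(P0) -> P1. 2 ppages; refcounts: pp0:2 pp1:2
Op 2: write(P0, v1, 116). refcount(pp1)=2>1 -> COPY to pp2. 3 ppages; refcounts: pp0:2 pp1:1 pp2:1
Op 3: read(P0, v1) -> 116. No state change.
Op 4: fork(P1) -> P2. 3 ppages; refcounts: pp0:3 pp1:2 pp2:1
Op 5: read(P2, v1) -> 24. No state change.
Op 6: fork(P2) -> P3. 3 ppages; refcounts: pp0:4 pp1:3 pp2:1
Op 7: write(P1, v0, 141). refcount(pp0)=4>1 -> COPY to pp3. 4 ppages; refcounts: pp0:3 pp1:3 pp2:1 pp3:1
Op 8: write(P0, v0, 183). refcount(pp0)=3>1 -> COPY to pp4. 5 ppages; refcounts: pp0:2 pp1:3 pp2:1 pp3:1 pp4:1
Op 9: write(P1, v0, 143). refcount(pp3)=1 -> write in place. 5 ppages; refcounts: pp0:2 pp1:3 pp2:1 pp3:1 pp4:1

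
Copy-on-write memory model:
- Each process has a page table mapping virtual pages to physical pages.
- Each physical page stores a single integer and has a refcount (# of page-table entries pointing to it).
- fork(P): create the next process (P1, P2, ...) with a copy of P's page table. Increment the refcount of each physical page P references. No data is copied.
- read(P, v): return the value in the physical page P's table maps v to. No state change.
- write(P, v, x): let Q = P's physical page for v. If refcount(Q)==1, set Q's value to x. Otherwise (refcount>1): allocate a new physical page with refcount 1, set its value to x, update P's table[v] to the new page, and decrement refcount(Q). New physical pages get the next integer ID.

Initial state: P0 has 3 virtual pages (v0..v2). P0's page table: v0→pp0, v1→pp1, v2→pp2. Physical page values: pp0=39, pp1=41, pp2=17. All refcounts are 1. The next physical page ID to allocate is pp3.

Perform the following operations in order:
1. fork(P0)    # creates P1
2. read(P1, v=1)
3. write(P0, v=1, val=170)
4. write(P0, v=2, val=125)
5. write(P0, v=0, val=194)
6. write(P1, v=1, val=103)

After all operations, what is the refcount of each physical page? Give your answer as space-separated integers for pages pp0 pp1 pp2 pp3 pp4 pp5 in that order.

Answer: 1 1 1 1 1 1

Derivation:
Op 1: fork(P0) -> P1. 3 ppages; refcounts: pp0:2 pp1:2 pp2:2
Op 2: read(P1, v1) -> 41. No state change.
Op 3: write(P0, v1, 170). refcount(pp1)=2>1 -> COPY to pp3. 4 ppages; refcounts: pp0:2 pp1:1 pp2:2 pp3:1
Op 4: write(P0, v2, 125). refcount(pp2)=2>1 -> COPY to pp4. 5 ppages; refcounts: pp0:2 pp1:1 pp2:1 pp3:1 pp4:1
Op 5: write(P0, v0, 194). refcount(pp0)=2>1 -> COPY to pp5. 6 ppages; refcounts: pp0:1 pp1:1 pp2:1 pp3:1 pp4:1 pp5:1
Op 6: write(P1, v1, 103). refcount(pp1)=1 -> write in place. 6 ppages; refcounts: pp0:1 pp1:1 pp2:1 pp3:1 pp4:1 pp5:1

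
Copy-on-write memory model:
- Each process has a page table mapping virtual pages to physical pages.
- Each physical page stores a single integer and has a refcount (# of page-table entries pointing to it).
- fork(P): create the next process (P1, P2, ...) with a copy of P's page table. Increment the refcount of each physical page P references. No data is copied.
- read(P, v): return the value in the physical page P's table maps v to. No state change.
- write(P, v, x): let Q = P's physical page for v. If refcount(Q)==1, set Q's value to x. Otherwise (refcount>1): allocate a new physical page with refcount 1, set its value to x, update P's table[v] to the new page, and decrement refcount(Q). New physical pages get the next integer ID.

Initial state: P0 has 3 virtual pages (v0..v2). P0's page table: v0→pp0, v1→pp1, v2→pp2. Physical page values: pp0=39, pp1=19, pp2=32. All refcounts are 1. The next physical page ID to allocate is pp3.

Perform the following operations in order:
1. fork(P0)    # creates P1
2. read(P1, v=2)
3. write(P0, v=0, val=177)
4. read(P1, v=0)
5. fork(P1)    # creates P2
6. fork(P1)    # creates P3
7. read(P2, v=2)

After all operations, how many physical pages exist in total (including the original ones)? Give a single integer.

Answer: 4

Derivation:
Op 1: fork(P0) -> P1. 3 ppages; refcounts: pp0:2 pp1:2 pp2:2
Op 2: read(P1, v2) -> 32. No state change.
Op 3: write(P0, v0, 177). refcount(pp0)=2>1 -> COPY to pp3. 4 ppages; refcounts: pp0:1 pp1:2 pp2:2 pp3:1
Op 4: read(P1, v0) -> 39. No state change.
Op 5: fork(P1) -> P2. 4 ppages; refcounts: pp0:2 pp1:3 pp2:3 pp3:1
Op 6: fork(P1) -> P3. 4 ppages; refcounts: pp0:3 pp1:4 pp2:4 pp3:1
Op 7: read(P2, v2) -> 32. No state change.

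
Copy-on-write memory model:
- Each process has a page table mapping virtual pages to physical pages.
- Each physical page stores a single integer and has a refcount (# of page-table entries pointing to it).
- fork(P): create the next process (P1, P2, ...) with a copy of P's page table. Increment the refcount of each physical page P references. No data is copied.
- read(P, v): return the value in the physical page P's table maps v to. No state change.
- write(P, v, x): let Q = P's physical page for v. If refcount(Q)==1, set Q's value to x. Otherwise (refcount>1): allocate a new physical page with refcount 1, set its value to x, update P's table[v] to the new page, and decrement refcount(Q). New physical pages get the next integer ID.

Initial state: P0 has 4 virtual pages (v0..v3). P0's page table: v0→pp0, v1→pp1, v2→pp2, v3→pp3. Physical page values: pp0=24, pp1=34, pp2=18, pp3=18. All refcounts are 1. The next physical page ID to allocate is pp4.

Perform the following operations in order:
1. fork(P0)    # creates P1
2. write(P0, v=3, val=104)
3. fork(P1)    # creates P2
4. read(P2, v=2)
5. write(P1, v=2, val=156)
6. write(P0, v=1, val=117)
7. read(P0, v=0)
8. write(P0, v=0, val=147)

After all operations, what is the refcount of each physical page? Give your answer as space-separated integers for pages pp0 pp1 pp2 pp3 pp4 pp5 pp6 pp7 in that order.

Op 1: fork(P0) -> P1. 4 ppages; refcounts: pp0:2 pp1:2 pp2:2 pp3:2
Op 2: write(P0, v3, 104). refcount(pp3)=2>1 -> COPY to pp4. 5 ppages; refcounts: pp0:2 pp1:2 pp2:2 pp3:1 pp4:1
Op 3: fork(P1) -> P2. 5 ppages; refcounts: pp0:3 pp1:3 pp2:3 pp3:2 pp4:1
Op 4: read(P2, v2) -> 18. No state change.
Op 5: write(P1, v2, 156). refcount(pp2)=3>1 -> COPY to pp5. 6 ppages; refcounts: pp0:3 pp1:3 pp2:2 pp3:2 pp4:1 pp5:1
Op 6: write(P0, v1, 117). refcount(pp1)=3>1 -> COPY to pp6. 7 ppages; refcounts: pp0:3 pp1:2 pp2:2 pp3:2 pp4:1 pp5:1 pp6:1
Op 7: read(P0, v0) -> 24. No state change.
Op 8: write(P0, v0, 147). refcount(pp0)=3>1 -> COPY to pp7. 8 ppages; refcounts: pp0:2 pp1:2 pp2:2 pp3:2 pp4:1 pp5:1 pp6:1 pp7:1

Answer: 2 2 2 2 1 1 1 1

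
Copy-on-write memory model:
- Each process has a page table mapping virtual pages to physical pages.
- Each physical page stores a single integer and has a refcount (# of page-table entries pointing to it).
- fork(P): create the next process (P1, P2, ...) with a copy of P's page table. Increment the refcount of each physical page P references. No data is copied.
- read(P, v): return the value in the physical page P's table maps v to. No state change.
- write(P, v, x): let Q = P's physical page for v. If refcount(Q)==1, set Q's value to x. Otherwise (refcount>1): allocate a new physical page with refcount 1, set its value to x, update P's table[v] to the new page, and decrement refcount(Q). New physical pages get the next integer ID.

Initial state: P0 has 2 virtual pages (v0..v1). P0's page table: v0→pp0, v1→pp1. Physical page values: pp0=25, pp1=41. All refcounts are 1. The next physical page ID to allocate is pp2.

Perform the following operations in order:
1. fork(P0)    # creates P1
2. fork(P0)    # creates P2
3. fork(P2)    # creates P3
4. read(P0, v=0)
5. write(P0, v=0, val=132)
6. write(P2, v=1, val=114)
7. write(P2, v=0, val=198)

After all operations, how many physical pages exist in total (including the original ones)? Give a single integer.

Answer: 5

Derivation:
Op 1: fork(P0) -> P1. 2 ppages; refcounts: pp0:2 pp1:2
Op 2: fork(P0) -> P2. 2 ppages; refcounts: pp0:3 pp1:3
Op 3: fork(P2) -> P3. 2 ppages; refcounts: pp0:4 pp1:4
Op 4: read(P0, v0) -> 25. No state change.
Op 5: write(P0, v0, 132). refcount(pp0)=4>1 -> COPY to pp2. 3 ppages; refcounts: pp0:3 pp1:4 pp2:1
Op 6: write(P2, v1, 114). refcount(pp1)=4>1 -> COPY to pp3. 4 ppages; refcounts: pp0:3 pp1:3 pp2:1 pp3:1
Op 7: write(P2, v0, 198). refcount(pp0)=3>1 -> COPY to pp4. 5 ppages; refcounts: pp0:2 pp1:3 pp2:1 pp3:1 pp4:1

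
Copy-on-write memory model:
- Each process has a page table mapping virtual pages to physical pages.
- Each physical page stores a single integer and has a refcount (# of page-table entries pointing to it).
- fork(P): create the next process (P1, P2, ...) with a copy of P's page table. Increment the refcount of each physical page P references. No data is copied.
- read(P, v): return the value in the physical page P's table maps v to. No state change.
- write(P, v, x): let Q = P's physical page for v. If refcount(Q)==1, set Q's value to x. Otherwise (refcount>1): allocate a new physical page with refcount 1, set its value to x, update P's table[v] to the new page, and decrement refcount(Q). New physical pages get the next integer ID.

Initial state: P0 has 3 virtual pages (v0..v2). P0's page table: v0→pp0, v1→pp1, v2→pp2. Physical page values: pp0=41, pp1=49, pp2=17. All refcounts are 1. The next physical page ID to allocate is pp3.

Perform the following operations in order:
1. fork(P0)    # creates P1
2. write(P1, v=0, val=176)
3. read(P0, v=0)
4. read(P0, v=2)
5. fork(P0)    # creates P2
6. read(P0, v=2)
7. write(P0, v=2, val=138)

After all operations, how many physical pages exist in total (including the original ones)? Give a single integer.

Op 1: fork(P0) -> P1. 3 ppages; refcounts: pp0:2 pp1:2 pp2:2
Op 2: write(P1, v0, 176). refcount(pp0)=2>1 -> COPY to pp3. 4 ppages; refcounts: pp0:1 pp1:2 pp2:2 pp3:1
Op 3: read(P0, v0) -> 41. No state change.
Op 4: read(P0, v2) -> 17. No state change.
Op 5: fork(P0) -> P2. 4 ppages; refcounts: pp0:2 pp1:3 pp2:3 pp3:1
Op 6: read(P0, v2) -> 17. No state change.
Op 7: write(P0, v2, 138). refcount(pp2)=3>1 -> COPY to pp4. 5 ppages; refcounts: pp0:2 pp1:3 pp2:2 pp3:1 pp4:1

Answer: 5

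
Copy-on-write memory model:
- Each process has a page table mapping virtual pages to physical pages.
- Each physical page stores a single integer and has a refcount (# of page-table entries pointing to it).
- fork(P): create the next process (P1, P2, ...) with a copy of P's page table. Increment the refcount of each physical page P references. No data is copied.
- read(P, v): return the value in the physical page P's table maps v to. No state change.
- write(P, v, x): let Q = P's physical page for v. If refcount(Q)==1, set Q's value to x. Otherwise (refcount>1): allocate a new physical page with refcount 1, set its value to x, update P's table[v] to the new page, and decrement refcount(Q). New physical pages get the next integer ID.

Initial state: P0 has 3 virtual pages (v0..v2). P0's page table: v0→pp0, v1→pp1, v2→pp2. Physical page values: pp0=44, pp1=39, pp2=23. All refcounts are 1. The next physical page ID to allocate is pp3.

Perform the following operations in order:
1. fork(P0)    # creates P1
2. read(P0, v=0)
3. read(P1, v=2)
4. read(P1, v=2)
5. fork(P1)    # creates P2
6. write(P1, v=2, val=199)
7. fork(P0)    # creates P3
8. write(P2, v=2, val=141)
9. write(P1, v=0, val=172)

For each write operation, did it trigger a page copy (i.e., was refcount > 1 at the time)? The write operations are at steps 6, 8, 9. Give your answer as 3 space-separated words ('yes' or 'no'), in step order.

Op 1: fork(P0) -> P1. 3 ppages; refcounts: pp0:2 pp1:2 pp2:2
Op 2: read(P0, v0) -> 44. No state change.
Op 3: read(P1, v2) -> 23. No state change.
Op 4: read(P1, v2) -> 23. No state change.
Op 5: fork(P1) -> P2. 3 ppages; refcounts: pp0:3 pp1:3 pp2:3
Op 6: write(P1, v2, 199). refcount(pp2)=3>1 -> COPY to pp3. 4 ppages; refcounts: pp0:3 pp1:3 pp2:2 pp3:1
Op 7: fork(P0) -> P3. 4 ppages; refcounts: pp0:4 pp1:4 pp2:3 pp3:1
Op 8: write(P2, v2, 141). refcount(pp2)=3>1 -> COPY to pp4. 5 ppages; refcounts: pp0:4 pp1:4 pp2:2 pp3:1 pp4:1
Op 9: write(P1, v0, 172). refcount(pp0)=4>1 -> COPY to pp5. 6 ppages; refcounts: pp0:3 pp1:4 pp2:2 pp3:1 pp4:1 pp5:1

yes yes yes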